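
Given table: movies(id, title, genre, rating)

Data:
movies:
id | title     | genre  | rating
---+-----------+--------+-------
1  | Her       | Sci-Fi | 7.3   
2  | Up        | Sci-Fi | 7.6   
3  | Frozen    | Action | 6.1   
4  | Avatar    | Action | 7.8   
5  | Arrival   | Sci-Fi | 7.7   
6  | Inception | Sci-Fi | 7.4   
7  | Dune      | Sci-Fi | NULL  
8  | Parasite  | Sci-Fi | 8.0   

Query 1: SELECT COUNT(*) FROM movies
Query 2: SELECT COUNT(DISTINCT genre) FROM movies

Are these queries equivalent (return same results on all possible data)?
No, not equivalent

Query 1 returns: [(8,)]
Query 2 returns: [(2,)]

Reason: COUNT(*) counts rows, COUNT(DISTINCT genre) counts unique genres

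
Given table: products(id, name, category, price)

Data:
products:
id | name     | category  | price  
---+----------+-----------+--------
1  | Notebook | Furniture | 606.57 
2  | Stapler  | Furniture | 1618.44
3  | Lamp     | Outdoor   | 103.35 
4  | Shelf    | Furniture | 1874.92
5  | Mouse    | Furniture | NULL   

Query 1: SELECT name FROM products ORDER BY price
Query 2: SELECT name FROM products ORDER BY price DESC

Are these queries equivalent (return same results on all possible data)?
No, not equivalent

Query 1 returns: [('Mouse',), ('Lamp',), ('Notebook',), ('Stapler',), ('Shelf',)]
Query 2 returns: [('Shelf',), ('Stapler',), ('Notebook',), ('Lamp',), ('Mouse',)]

Reason: ASC vs DESC gives opposite ordering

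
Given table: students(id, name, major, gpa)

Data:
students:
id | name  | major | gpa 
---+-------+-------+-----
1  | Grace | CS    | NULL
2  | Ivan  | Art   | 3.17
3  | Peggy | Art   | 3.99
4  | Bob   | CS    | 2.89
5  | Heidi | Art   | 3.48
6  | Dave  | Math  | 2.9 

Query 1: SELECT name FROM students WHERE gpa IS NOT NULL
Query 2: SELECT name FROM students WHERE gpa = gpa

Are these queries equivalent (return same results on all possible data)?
Yes, equivalent

Both queries return: [('Bob',), ('Dave',), ('Heidi',), ('Ivan',), ('Peggy',)]

Reason: IS NOT NULL vs self-equality (both exclude NULLs)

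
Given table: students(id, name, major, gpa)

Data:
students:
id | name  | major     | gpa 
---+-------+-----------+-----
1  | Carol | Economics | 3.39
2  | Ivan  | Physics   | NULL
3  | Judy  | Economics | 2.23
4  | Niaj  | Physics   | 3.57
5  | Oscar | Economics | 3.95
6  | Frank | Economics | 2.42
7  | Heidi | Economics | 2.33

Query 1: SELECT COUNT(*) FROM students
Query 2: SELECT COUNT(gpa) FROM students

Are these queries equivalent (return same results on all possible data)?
No, not equivalent

Query 1 returns: [(7,)]
Query 2 returns: [(6,)]

Reason: COUNT(*) includes NULLs, COUNT(column) excludes them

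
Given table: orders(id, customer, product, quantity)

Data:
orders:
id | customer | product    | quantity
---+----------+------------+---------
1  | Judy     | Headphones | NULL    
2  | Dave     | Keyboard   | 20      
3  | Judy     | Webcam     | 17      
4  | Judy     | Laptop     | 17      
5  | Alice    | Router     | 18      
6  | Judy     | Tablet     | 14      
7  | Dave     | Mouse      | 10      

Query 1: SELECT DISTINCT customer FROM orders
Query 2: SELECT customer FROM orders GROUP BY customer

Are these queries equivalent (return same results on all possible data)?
Yes, equivalent

Both queries return: [('Alice',), ('Dave',), ('Judy',)]

Reason: Both get unique customers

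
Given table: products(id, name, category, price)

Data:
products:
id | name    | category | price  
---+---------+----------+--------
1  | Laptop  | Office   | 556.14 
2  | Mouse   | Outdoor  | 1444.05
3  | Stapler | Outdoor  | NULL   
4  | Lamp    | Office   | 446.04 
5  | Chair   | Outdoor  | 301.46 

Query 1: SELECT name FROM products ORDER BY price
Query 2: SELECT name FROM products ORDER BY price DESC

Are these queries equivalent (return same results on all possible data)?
No, not equivalent

Query 1 returns: [('Stapler',), ('Chair',), ('Lamp',), ('Laptop',), ('Mouse',)]
Query 2 returns: [('Mouse',), ('Laptop',), ('Lamp',), ('Chair',), ('Stapler',)]

Reason: ASC vs DESC gives opposite ordering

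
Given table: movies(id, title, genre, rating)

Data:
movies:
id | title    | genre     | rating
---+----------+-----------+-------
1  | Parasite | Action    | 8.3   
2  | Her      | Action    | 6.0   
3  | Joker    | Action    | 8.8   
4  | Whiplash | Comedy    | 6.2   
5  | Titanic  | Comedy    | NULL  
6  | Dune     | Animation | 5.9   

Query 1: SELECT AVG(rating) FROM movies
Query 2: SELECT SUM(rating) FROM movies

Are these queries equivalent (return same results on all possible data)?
No, not equivalent

Query 1 returns: [(7.040000000000001,)]
Query 2 returns: [(35.2,)]

Reason: AVG vs SUM give different aggregate values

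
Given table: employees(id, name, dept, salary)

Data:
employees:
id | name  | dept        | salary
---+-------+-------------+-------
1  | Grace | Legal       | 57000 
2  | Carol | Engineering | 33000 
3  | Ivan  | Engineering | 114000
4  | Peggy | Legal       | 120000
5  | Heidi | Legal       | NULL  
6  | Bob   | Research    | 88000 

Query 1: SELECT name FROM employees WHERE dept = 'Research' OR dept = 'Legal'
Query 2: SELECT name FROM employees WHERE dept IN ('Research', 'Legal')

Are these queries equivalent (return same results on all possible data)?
Yes, equivalent

Both queries return: [('Bob',), ('Grace',), ('Heidi',), ('Peggy',)]

Reason: OR vs IN are equivalent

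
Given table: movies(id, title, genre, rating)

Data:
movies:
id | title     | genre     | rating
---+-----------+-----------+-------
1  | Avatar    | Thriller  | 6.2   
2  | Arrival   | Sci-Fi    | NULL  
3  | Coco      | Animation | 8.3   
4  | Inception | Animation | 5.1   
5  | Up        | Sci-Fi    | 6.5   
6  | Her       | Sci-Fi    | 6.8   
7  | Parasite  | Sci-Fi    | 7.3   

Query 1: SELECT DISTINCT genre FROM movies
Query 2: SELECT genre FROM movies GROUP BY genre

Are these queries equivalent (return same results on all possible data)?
Yes, equivalent

Both queries return: [('Animation',), ('Sci-Fi',), ('Thriller',)]

Reason: Both get unique genres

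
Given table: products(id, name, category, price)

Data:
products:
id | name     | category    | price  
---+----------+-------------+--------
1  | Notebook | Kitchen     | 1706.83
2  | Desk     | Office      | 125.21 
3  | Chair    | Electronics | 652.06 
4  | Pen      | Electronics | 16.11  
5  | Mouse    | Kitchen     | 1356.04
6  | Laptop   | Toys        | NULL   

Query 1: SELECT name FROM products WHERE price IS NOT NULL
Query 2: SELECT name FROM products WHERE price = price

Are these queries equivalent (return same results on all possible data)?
Yes, equivalent

Both queries return: [('Chair',), ('Desk',), ('Mouse',), ('Notebook',), ('Pen',)]

Reason: IS NOT NULL vs self-equality (both exclude NULLs)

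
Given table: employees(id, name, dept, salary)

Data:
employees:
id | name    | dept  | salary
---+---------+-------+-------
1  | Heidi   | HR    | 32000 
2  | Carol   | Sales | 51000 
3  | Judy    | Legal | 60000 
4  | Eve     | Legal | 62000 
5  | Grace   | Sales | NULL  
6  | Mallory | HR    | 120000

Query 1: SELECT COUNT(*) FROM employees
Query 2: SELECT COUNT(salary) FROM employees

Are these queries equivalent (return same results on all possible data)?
No, not equivalent

Query 1 returns: [(6,)]
Query 2 returns: [(5,)]

Reason: COUNT(*) includes NULLs, COUNT(column) excludes them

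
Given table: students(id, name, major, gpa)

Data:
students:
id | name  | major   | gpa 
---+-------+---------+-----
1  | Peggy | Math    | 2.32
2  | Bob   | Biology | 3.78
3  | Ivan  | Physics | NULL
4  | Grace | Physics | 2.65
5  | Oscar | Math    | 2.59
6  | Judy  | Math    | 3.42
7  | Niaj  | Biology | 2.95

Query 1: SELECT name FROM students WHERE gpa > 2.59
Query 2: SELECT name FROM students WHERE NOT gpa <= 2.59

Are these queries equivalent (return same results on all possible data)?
Yes, equivalent

Both queries return: [('Bob',), ('Grace',), ('Judy',), ('Niaj',)]

Reason: Both filter gpa > 2.59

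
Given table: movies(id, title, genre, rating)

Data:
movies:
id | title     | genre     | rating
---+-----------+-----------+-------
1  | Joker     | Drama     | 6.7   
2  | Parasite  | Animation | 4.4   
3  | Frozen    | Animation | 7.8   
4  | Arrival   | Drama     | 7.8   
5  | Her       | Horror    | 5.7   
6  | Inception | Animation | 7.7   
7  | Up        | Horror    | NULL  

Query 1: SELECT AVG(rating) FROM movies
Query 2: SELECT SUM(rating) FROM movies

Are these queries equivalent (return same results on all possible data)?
No, not equivalent

Query 1 returns: [(6.683333333333334,)]
Query 2 returns: [(40.1,)]

Reason: AVG vs SUM give different aggregate values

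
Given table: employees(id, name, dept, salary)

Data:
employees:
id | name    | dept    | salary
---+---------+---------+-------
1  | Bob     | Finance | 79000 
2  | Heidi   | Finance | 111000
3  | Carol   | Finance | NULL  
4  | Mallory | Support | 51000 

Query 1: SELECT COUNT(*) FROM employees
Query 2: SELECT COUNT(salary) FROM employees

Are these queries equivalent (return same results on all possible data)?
No, not equivalent

Query 1 returns: [(4,)]
Query 2 returns: [(3,)]

Reason: COUNT(*) includes NULLs, COUNT(column) excludes them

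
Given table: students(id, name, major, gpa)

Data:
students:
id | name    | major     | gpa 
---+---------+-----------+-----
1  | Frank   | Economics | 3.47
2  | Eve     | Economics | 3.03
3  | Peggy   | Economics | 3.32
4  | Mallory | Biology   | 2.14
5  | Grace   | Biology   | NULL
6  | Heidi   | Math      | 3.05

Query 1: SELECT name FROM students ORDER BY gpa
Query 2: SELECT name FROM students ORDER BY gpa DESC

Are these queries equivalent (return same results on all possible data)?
No, not equivalent

Query 1 returns: [('Grace',), ('Mallory',), ('Eve',), ('Heidi',), ('Peggy',), ('Frank',)]
Query 2 returns: [('Frank',), ('Peggy',), ('Heidi',), ('Eve',), ('Mallory',), ('Grace',)]

Reason: ASC vs DESC gives opposite ordering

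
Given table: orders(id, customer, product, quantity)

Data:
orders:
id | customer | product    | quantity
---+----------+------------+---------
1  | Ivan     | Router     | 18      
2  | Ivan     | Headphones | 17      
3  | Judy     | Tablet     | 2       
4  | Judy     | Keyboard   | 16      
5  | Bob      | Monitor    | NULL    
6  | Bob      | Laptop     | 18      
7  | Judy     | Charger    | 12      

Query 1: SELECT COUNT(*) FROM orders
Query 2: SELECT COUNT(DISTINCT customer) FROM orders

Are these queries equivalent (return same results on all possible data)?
No, not equivalent

Query 1 returns: [(7,)]
Query 2 returns: [(3,)]

Reason: COUNT(*) counts rows, COUNT(DISTINCT customer) counts unique customers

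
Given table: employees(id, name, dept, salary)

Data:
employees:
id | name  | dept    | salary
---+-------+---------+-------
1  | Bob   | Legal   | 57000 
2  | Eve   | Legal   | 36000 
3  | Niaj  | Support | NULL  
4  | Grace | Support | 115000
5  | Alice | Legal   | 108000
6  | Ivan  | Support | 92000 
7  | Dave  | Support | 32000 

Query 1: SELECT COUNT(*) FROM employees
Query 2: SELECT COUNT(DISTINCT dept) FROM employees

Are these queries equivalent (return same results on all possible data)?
No, not equivalent

Query 1 returns: [(7,)]
Query 2 returns: [(2,)]

Reason: COUNT(*) counts rows, COUNT(DISTINCT dept) counts unique depts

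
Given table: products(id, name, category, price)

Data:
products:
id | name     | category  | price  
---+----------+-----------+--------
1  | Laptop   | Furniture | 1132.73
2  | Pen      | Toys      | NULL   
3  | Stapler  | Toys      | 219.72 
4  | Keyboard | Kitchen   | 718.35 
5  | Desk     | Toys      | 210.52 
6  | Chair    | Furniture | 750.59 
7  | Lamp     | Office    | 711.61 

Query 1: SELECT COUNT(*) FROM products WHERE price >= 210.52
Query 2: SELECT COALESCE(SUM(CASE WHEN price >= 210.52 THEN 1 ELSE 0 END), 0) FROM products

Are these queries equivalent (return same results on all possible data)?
Yes, equivalent

Both queries return: [(6,)]

Reason: COUNT with WHERE vs conditional SUM (COALESCE handles empty-table NULL)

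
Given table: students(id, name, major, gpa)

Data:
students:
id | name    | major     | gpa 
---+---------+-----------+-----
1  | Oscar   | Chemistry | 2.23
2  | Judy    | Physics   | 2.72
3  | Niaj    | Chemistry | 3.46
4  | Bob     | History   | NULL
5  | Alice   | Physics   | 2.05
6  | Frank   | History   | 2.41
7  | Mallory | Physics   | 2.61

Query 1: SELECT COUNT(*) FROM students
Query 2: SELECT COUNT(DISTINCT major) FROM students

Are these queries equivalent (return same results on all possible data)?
No, not equivalent

Query 1 returns: [(7,)]
Query 2 returns: [(3,)]

Reason: COUNT(*) counts rows, COUNT(DISTINCT major) counts unique majors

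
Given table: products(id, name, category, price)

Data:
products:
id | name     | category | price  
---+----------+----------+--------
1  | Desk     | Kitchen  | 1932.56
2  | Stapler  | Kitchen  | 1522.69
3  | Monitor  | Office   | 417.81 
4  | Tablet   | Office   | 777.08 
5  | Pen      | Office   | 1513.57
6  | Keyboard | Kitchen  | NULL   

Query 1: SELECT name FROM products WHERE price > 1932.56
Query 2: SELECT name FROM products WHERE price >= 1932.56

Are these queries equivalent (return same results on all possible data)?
No, not equivalent

Query 1 returns: []
Query 2 returns: [('Desk',)]

Reason: > vs >= gives different results when price = 1932.56 exists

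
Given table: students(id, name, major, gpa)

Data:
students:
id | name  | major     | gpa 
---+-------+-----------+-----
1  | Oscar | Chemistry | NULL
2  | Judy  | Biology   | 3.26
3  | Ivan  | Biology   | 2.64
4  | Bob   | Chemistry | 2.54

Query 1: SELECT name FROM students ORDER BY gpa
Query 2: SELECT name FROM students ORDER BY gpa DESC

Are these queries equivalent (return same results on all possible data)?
No, not equivalent

Query 1 returns: [('Oscar',), ('Bob',), ('Ivan',), ('Judy',)]
Query 2 returns: [('Judy',), ('Ivan',), ('Bob',), ('Oscar',)]

Reason: ASC vs DESC gives opposite ordering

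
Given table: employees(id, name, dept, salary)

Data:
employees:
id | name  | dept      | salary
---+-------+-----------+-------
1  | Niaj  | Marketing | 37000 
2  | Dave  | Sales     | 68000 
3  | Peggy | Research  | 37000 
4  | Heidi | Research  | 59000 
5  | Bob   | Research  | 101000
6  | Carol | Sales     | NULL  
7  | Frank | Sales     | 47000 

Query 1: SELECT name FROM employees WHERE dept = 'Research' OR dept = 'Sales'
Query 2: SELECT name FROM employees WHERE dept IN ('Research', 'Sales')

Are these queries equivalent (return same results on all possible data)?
Yes, equivalent

Both queries return: [('Bob',), ('Carol',), ('Dave',), ('Frank',), ('Heidi',), ('Peggy',)]

Reason: OR vs IN are equivalent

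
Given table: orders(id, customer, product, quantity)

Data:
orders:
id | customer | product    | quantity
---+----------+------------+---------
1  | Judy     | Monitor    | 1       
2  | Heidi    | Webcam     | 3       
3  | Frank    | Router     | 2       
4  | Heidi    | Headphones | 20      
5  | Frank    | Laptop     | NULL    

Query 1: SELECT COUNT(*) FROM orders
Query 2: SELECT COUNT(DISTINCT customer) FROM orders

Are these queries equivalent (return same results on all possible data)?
No, not equivalent

Query 1 returns: [(5,)]
Query 2 returns: [(3,)]

Reason: COUNT(*) counts rows, COUNT(DISTINCT customer) counts unique customers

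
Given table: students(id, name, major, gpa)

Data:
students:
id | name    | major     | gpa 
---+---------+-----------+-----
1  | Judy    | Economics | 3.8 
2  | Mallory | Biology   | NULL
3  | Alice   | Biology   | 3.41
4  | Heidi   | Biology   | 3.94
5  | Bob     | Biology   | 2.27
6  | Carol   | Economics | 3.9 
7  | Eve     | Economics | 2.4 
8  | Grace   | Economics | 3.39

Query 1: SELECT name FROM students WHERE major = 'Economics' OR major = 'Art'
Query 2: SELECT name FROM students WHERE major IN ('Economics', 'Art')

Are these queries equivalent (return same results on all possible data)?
Yes, equivalent

Both queries return: [('Carol',), ('Eve',), ('Grace',), ('Judy',)]

Reason: OR vs IN are equivalent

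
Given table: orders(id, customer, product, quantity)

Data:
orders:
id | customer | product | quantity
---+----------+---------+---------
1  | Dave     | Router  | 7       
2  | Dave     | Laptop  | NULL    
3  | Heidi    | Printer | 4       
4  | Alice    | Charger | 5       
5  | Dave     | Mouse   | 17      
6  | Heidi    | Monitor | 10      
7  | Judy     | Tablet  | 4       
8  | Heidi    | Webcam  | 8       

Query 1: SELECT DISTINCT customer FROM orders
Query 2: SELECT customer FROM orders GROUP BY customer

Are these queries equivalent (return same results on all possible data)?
Yes, equivalent

Both queries return: [('Alice',), ('Dave',), ('Heidi',), ('Judy',)]

Reason: Both get unique customers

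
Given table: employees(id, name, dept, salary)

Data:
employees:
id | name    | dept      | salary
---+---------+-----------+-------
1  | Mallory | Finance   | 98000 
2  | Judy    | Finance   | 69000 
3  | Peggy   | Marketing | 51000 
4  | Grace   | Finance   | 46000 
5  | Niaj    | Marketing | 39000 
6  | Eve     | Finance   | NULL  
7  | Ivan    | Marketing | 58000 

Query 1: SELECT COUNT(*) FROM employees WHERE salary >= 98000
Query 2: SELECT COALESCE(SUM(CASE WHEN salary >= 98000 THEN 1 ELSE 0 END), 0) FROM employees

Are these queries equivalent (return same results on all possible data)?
Yes, equivalent

Both queries return: [(1,)]

Reason: COUNT with WHERE vs conditional SUM (COALESCE handles empty-table NULL)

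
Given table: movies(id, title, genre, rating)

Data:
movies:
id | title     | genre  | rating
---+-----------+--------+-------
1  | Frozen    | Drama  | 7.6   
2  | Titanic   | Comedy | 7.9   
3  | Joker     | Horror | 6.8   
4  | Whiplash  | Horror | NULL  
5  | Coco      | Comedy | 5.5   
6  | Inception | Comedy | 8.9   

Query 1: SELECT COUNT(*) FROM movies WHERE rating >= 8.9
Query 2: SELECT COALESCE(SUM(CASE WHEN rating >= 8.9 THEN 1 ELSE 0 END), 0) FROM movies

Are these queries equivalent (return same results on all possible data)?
Yes, equivalent

Both queries return: [(1,)]

Reason: COUNT with WHERE vs conditional SUM (COALESCE handles empty-table NULL)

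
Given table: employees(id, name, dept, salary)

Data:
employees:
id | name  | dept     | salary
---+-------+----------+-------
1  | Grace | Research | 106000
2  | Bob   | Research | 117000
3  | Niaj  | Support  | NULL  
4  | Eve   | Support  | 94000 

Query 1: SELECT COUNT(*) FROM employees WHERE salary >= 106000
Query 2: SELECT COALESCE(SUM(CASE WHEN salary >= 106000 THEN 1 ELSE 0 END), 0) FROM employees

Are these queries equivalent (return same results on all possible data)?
Yes, equivalent

Both queries return: [(2,)]

Reason: COUNT with WHERE vs conditional SUM (COALESCE handles empty-table NULL)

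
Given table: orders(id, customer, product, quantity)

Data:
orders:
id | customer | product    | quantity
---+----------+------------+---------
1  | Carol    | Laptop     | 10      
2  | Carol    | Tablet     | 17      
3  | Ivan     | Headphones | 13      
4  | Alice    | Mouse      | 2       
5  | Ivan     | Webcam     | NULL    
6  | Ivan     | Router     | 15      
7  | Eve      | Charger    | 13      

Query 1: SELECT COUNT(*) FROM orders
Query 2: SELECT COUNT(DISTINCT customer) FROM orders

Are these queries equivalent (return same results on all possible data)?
No, not equivalent

Query 1 returns: [(7,)]
Query 2 returns: [(4,)]

Reason: COUNT(*) counts rows, COUNT(DISTINCT customer) counts unique customers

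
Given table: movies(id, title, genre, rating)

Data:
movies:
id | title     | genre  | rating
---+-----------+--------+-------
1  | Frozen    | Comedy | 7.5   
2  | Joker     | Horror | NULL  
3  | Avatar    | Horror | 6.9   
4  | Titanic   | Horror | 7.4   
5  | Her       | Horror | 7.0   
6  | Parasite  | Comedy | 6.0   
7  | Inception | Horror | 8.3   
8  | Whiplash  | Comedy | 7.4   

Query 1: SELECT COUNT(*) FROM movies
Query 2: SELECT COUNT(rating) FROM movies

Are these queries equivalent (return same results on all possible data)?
No, not equivalent

Query 1 returns: [(8,)]
Query 2 returns: [(7,)]

Reason: COUNT(*) includes NULLs, COUNT(column) excludes them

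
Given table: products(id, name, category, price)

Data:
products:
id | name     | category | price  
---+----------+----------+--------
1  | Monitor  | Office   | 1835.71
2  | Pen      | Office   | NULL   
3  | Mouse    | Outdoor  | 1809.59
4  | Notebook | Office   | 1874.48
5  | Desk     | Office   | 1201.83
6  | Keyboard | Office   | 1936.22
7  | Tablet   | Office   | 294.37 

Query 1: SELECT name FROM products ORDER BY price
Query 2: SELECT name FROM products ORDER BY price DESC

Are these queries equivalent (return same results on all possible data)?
No, not equivalent

Query 1 returns: [('Pen',), ('Tablet',), ('Desk',), ('Mouse',), ('Monitor',), ('Notebook',), ('Keyboard',)]
Query 2 returns: [('Keyboard',), ('Notebook',), ('Monitor',), ('Mouse',), ('Desk',), ('Tablet',), ('Pen',)]

Reason: ASC vs DESC gives opposite ordering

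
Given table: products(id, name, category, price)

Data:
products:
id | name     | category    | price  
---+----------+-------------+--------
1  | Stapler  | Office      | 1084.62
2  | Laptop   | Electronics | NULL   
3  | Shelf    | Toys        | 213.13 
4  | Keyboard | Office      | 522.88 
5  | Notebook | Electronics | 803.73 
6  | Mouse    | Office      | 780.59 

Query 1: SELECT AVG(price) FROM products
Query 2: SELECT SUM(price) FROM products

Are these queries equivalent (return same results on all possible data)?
No, not equivalent

Query 1 returns: [(680.99,)]
Query 2 returns: [(3404.95,)]

Reason: AVG vs SUM give different aggregate values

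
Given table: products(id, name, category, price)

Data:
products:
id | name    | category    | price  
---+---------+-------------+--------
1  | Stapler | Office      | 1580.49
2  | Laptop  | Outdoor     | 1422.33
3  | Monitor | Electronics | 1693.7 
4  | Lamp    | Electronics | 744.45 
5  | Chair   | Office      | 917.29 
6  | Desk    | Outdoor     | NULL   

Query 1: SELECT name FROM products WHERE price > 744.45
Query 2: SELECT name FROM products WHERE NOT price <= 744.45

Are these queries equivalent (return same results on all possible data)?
Yes, equivalent

Both queries return: [('Chair',), ('Laptop',), ('Monitor',), ('Stapler',)]

Reason: Both filter price > 744.45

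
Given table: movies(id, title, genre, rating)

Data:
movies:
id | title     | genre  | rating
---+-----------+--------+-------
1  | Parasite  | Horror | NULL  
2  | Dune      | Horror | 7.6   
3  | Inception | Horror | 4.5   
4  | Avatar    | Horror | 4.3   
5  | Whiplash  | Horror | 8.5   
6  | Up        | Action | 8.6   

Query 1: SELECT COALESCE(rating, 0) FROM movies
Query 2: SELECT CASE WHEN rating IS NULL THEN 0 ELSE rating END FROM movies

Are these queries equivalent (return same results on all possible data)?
Yes, equivalent

Both queries return: [(0,), (4.3,), (4.5,), (7.6,), (8.5,), (8.6,)]

Reason: COALESCE vs CASE for NULL handling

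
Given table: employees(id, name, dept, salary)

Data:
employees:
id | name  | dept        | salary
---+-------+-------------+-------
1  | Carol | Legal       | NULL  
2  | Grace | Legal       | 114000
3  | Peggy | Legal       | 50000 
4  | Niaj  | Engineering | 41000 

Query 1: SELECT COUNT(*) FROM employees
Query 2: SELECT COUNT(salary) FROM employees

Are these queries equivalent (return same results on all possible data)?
No, not equivalent

Query 1 returns: [(4,)]
Query 2 returns: [(3,)]

Reason: COUNT(*) includes NULLs, COUNT(column) excludes them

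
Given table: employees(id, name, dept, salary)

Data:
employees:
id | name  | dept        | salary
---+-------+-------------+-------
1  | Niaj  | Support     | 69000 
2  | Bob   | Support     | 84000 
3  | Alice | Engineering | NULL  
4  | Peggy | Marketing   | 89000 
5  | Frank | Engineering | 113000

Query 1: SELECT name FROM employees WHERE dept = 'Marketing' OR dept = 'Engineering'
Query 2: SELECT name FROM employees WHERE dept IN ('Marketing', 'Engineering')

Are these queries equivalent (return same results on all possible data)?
Yes, equivalent

Both queries return: [('Alice',), ('Frank',), ('Peggy',)]

Reason: OR vs IN are equivalent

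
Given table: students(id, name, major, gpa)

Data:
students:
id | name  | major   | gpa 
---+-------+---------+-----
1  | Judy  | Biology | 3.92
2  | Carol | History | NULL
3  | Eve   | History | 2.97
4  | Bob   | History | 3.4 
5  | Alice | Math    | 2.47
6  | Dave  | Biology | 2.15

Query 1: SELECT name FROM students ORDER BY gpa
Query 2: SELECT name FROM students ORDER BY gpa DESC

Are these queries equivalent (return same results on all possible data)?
No, not equivalent

Query 1 returns: [('Carol',), ('Dave',), ('Alice',), ('Eve',), ('Bob',), ('Judy',)]
Query 2 returns: [('Judy',), ('Bob',), ('Eve',), ('Alice',), ('Dave',), ('Carol',)]

Reason: ASC vs DESC gives opposite ordering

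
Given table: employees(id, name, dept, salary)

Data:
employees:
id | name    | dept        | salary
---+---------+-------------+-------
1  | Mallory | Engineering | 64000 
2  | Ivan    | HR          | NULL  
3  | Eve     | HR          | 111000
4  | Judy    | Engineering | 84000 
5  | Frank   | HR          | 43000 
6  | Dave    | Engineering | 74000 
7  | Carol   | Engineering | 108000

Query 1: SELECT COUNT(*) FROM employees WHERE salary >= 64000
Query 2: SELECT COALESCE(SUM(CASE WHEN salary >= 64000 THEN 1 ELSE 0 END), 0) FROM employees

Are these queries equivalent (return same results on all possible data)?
Yes, equivalent

Both queries return: [(5,)]

Reason: COUNT with WHERE vs conditional SUM (COALESCE handles empty-table NULL)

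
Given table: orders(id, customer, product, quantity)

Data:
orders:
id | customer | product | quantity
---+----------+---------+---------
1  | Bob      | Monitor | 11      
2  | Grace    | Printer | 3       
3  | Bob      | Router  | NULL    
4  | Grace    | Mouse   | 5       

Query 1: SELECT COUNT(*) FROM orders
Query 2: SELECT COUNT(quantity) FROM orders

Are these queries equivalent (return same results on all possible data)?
No, not equivalent

Query 1 returns: [(4,)]
Query 2 returns: [(3,)]

Reason: COUNT(*) includes NULLs, COUNT(column) excludes them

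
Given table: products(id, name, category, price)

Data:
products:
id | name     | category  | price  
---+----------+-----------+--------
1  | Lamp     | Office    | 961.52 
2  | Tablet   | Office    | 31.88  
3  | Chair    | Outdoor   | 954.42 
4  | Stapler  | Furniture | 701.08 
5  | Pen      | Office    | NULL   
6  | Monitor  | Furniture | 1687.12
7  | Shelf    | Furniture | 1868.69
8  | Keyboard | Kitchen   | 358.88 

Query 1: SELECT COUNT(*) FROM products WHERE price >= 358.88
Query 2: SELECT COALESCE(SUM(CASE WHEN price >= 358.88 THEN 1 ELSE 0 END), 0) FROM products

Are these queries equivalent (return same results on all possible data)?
Yes, equivalent

Both queries return: [(6,)]

Reason: COUNT with WHERE vs conditional SUM (COALESCE handles empty-table NULL)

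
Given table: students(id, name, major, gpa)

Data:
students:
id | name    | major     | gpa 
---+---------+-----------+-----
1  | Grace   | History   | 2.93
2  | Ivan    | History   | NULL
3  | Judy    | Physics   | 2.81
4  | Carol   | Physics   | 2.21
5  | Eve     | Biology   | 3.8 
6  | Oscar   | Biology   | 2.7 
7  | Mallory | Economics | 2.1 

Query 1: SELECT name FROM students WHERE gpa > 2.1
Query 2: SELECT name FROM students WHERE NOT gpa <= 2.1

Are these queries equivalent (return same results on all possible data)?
Yes, equivalent

Both queries return: [('Carol',), ('Eve',), ('Grace',), ('Judy',), ('Oscar',)]

Reason: Both filter gpa > 2.1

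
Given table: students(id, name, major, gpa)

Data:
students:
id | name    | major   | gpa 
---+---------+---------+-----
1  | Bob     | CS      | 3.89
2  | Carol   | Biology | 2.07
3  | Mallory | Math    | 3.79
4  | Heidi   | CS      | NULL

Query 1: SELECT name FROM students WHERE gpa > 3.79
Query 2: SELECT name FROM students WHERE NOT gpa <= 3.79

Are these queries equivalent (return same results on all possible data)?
Yes, equivalent

Both queries return: [('Bob',)]

Reason: Both filter gpa > 3.79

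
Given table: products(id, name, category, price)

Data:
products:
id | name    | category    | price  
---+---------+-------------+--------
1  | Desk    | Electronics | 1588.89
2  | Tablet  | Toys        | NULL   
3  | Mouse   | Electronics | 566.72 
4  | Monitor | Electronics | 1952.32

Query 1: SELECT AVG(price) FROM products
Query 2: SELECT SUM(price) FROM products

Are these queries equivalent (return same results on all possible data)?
No, not equivalent

Query 1 returns: [(1369.3100000000002,)]
Query 2 returns: [(4107.93,)]

Reason: AVG vs SUM give different aggregate values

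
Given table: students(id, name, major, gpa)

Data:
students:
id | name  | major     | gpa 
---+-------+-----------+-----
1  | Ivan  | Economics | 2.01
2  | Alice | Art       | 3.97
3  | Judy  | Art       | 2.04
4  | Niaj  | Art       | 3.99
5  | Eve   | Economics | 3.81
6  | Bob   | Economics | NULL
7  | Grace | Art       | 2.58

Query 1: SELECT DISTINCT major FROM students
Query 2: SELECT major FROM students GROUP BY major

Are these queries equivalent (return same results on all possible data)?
Yes, equivalent

Both queries return: [('Art',), ('Economics',)]

Reason: Both get unique majors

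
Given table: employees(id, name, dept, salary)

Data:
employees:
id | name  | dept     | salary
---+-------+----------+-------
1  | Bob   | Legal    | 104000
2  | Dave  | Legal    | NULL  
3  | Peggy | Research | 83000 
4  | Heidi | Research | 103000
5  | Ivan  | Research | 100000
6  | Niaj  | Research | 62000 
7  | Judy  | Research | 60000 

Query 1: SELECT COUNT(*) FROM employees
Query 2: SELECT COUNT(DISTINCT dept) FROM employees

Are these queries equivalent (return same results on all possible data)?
No, not equivalent

Query 1 returns: [(7,)]
Query 2 returns: [(2,)]

Reason: COUNT(*) counts rows, COUNT(DISTINCT dept) counts unique depts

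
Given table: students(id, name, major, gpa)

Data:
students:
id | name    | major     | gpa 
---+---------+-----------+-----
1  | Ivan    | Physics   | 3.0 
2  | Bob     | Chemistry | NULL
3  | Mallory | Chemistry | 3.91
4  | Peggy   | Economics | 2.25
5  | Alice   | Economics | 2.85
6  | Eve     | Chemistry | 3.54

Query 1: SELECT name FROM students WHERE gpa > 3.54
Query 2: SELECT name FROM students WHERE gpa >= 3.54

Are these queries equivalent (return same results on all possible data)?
No, not equivalent

Query 1 returns: [('Mallory',)]
Query 2 returns: [('Mallory',), ('Eve',)]

Reason: > vs >= gives different results when gpa = 3.54 exists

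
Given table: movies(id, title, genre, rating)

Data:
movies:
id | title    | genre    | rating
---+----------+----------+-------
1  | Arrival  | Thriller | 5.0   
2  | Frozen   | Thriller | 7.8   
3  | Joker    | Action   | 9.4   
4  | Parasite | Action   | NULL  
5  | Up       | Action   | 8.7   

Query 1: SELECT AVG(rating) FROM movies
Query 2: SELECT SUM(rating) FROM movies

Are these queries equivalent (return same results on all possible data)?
No, not equivalent

Query 1 returns: [(7.725,)]
Query 2 returns: [(30.9,)]

Reason: AVG vs SUM give different aggregate values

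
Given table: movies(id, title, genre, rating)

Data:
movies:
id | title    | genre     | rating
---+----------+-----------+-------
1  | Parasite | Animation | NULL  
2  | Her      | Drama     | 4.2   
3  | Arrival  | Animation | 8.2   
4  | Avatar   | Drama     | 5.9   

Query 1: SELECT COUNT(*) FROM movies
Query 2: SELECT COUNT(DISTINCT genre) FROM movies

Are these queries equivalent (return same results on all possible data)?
No, not equivalent

Query 1 returns: [(4,)]
Query 2 returns: [(2,)]

Reason: COUNT(*) counts rows, COUNT(DISTINCT genre) counts unique genres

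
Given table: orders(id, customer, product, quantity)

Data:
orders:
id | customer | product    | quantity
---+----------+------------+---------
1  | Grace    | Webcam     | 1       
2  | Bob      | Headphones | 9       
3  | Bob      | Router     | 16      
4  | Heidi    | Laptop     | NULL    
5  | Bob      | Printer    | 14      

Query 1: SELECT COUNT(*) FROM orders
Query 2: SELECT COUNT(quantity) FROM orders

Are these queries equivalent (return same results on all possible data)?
No, not equivalent

Query 1 returns: [(5,)]
Query 2 returns: [(4,)]

Reason: COUNT(*) includes NULLs, COUNT(column) excludes them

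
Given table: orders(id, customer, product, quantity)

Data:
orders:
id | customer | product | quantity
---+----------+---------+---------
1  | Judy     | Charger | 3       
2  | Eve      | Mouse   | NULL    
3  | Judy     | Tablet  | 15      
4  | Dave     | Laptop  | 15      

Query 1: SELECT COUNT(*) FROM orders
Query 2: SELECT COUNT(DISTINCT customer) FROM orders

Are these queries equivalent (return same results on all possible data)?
No, not equivalent

Query 1 returns: [(4,)]
Query 2 returns: [(3,)]

Reason: COUNT(*) counts rows, COUNT(DISTINCT customer) counts unique customers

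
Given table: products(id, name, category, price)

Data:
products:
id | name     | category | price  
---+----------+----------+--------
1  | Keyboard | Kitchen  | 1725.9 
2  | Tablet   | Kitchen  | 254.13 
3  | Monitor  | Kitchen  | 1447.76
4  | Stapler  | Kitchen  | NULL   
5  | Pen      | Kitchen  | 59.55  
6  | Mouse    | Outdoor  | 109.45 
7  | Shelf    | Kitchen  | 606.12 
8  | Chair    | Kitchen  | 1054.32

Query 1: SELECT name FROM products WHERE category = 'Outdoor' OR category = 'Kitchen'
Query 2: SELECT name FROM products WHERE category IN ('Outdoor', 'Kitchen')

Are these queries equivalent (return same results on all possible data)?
Yes, equivalent

Both queries return: [('Chair',), ('Keyboard',), ('Monitor',), ('Mouse',), ('Pen',), ('Shelf',), ('Stapler',), ('Tablet',)]

Reason: OR vs IN are equivalent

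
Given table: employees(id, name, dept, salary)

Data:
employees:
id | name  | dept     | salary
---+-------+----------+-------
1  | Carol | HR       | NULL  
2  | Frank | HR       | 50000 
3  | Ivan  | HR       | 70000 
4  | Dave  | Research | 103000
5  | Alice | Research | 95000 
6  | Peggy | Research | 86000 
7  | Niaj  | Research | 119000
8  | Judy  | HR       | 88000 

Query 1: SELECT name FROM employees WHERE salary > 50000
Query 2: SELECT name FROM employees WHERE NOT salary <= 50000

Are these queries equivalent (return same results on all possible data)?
Yes, equivalent

Both queries return: [('Alice',), ('Dave',), ('Ivan',), ('Judy',), ('Niaj',), ('Peggy',)]

Reason: Both filter salary > 50000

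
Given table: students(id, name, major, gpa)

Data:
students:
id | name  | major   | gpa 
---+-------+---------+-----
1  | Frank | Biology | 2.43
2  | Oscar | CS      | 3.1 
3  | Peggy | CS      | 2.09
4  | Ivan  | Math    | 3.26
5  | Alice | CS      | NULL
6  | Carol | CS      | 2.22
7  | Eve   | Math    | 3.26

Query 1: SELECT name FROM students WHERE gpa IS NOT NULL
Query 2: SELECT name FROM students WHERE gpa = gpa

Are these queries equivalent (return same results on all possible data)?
Yes, equivalent

Both queries return: [('Carol',), ('Eve',), ('Frank',), ('Ivan',), ('Oscar',), ('Peggy',)]

Reason: IS NOT NULL vs self-equality (both exclude NULLs)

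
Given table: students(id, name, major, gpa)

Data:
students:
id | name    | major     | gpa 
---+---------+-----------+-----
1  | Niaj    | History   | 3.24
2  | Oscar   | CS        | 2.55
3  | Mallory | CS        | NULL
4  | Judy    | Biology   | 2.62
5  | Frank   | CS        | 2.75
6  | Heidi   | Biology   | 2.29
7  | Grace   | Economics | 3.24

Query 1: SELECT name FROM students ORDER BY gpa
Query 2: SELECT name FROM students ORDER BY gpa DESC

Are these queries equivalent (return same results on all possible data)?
No, not equivalent

Query 1 returns: [('Mallory',), ('Heidi',), ('Oscar',), ('Judy',), ('Frank',), ('Niaj',), ('Grace',)]
Query 2 returns: [('Niaj',), ('Grace',), ('Frank',), ('Judy',), ('Oscar',), ('Heidi',), ('Mallory',)]

Reason: ASC vs DESC gives opposite ordering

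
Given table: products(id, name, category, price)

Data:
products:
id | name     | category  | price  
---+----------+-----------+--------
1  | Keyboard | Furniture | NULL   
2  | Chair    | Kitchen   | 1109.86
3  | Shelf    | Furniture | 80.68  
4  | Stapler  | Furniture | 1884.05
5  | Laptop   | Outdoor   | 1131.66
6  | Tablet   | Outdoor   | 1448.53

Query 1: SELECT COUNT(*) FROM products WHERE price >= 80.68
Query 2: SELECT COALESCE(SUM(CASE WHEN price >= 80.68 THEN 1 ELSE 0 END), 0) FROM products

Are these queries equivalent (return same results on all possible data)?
Yes, equivalent

Both queries return: [(5,)]

Reason: COUNT with WHERE vs conditional SUM (COALESCE handles empty-table NULL)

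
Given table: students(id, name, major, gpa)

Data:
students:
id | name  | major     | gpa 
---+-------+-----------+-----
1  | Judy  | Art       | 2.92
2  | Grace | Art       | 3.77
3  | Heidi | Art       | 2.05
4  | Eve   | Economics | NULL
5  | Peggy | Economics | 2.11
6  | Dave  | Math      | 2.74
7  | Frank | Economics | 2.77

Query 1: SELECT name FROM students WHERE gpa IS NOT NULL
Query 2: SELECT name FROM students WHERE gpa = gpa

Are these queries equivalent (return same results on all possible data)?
Yes, equivalent

Both queries return: [('Dave',), ('Frank',), ('Grace',), ('Heidi',), ('Judy',), ('Peggy',)]

Reason: IS NOT NULL vs self-equality (both exclude NULLs)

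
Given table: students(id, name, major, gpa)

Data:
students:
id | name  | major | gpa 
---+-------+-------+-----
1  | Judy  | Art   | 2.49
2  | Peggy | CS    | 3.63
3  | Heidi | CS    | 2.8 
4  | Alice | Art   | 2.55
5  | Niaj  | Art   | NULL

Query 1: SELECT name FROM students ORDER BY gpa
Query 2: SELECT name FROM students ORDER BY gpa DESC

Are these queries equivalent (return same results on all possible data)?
No, not equivalent

Query 1 returns: [('Niaj',), ('Judy',), ('Alice',), ('Heidi',), ('Peggy',)]
Query 2 returns: [('Peggy',), ('Heidi',), ('Alice',), ('Judy',), ('Niaj',)]

Reason: ASC vs DESC gives opposite ordering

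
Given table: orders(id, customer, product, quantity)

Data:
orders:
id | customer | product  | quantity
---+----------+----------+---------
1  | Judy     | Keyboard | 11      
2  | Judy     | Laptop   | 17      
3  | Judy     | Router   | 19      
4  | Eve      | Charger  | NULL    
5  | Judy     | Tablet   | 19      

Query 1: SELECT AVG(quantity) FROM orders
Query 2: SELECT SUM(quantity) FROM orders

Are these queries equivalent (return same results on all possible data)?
No, not equivalent

Query 1 returns: [(16.5,)]
Query 2 returns: [(66,)]

Reason: AVG vs SUM give different aggregate values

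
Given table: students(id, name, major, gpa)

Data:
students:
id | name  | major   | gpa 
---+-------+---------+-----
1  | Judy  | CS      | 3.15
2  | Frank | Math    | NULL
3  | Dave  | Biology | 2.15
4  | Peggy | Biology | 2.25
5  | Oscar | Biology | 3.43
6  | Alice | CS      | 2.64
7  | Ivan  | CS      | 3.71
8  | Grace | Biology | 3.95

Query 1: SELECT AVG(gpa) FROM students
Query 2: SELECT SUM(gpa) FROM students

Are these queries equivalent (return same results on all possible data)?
No, not equivalent

Query 1 returns: [(3.04,)]
Query 2 returns: [(21.28,)]

Reason: AVG vs SUM give different aggregate values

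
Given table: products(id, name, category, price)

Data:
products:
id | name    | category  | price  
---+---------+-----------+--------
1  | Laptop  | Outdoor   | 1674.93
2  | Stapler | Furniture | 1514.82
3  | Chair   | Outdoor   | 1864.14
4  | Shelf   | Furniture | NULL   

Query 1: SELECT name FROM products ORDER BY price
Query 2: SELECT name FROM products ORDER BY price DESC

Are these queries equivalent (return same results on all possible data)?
No, not equivalent

Query 1 returns: [('Shelf',), ('Stapler',), ('Laptop',), ('Chair',)]
Query 2 returns: [('Chair',), ('Laptop',), ('Stapler',), ('Shelf',)]

Reason: ASC vs DESC gives opposite ordering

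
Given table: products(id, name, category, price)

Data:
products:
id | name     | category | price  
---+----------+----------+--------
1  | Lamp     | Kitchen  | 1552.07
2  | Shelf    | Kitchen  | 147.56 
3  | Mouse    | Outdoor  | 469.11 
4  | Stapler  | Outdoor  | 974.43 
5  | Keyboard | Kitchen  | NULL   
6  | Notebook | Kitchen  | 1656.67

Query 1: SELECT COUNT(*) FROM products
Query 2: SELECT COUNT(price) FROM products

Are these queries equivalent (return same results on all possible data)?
No, not equivalent

Query 1 returns: [(6,)]
Query 2 returns: [(5,)]

Reason: COUNT(*) includes NULLs, COUNT(column) excludes them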